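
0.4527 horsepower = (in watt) 337.6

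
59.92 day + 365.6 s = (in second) 5.177e+06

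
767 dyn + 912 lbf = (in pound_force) 912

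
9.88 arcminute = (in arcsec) 592.8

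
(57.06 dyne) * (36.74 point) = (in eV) 4.616e+13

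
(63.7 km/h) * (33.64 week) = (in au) 0.002406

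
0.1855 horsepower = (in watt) 138.3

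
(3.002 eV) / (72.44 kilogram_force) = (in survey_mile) 4.207e-25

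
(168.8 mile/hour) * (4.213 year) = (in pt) 2.842e+13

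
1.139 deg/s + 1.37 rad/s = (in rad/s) 1.39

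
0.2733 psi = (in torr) 14.13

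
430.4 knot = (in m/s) 221.4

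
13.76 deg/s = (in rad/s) 0.2402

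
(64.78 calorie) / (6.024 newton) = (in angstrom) 4.499e+11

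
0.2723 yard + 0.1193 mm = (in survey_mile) 0.0001548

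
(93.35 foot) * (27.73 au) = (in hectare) 1.18e+10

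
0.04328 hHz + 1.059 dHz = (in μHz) 4.434e+06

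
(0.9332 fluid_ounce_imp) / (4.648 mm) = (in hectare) 5.705e-07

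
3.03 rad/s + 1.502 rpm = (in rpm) 30.44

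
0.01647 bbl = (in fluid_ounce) 88.54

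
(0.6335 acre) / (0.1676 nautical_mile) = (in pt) 2.341e+04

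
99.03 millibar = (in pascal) 9903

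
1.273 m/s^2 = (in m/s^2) 1.273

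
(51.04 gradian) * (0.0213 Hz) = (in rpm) 0.1631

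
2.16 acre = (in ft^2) 9.409e+04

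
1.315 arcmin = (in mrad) 0.3825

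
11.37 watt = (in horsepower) 0.01525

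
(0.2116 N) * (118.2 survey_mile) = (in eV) 2.512e+23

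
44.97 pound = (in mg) 2.04e+07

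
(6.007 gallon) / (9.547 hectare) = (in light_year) 2.518e-23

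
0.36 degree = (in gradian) 0.4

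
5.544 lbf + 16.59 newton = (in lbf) 9.274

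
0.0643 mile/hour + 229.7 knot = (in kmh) 425.5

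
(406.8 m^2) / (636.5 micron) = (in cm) 6.391e+07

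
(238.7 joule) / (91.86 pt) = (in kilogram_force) 751.1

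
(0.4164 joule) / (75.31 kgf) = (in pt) 1.598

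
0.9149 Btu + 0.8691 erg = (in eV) 6.025e+21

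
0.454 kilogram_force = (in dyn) 4.452e+05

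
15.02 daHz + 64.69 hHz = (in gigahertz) 6.619e-06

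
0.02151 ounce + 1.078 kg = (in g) 1079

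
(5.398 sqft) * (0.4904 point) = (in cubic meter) 8.676e-05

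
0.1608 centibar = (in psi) 0.02332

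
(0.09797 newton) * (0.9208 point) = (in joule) 3.182e-05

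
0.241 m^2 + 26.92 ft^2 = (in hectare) 0.0002742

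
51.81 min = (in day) 0.03598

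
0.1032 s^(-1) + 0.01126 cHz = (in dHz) 1.033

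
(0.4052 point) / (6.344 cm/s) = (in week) 3.726e-09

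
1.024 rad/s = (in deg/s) 58.67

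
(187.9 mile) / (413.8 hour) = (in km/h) 0.7308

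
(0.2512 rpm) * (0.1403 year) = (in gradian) 7.41e+06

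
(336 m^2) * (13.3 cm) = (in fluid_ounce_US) 1.511e+06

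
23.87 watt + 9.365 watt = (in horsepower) 0.04457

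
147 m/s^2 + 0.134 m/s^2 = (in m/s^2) 147.1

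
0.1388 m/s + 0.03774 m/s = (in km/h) 0.6355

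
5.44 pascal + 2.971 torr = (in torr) 3.012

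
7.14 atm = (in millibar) 7235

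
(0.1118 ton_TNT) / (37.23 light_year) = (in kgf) 1.354e-10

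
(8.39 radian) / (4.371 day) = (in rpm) 0.0002121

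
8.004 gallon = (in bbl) 0.1906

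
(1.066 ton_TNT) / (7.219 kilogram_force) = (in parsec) 2.042e-09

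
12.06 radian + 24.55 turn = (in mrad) 1.663e+05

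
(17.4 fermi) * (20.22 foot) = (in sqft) 1.154e-12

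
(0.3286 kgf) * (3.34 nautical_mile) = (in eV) 1.244e+23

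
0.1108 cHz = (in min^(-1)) 0.06648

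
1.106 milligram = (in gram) 0.001106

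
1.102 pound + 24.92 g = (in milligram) 5.248e+05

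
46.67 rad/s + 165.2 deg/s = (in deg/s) 2839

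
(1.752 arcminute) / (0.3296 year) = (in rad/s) 4.903e-11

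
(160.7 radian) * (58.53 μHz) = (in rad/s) 0.009406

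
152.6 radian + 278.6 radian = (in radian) 431.2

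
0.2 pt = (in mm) 0.07056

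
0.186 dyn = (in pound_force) 4.181e-07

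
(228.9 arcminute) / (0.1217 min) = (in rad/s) 0.009119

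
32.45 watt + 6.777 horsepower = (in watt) 5086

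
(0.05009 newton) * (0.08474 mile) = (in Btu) 0.006475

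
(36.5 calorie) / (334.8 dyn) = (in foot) 1.497e+05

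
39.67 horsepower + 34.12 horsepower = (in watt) 5.503e+04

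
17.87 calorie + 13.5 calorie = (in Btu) 0.1244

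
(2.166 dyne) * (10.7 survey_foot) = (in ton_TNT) 1.688e-14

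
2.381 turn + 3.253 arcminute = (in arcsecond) 3.086e+06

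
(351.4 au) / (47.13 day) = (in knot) 2.509e+07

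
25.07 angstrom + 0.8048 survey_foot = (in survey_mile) 0.0001524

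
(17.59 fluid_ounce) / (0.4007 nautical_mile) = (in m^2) 7.01e-07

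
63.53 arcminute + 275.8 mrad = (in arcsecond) 6.07e+04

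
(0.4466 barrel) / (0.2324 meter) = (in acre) 7.55e-05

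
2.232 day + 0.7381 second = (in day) 2.232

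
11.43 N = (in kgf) 1.166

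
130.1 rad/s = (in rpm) 1242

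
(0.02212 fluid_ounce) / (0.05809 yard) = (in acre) 3.043e-09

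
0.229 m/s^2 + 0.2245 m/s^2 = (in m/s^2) 0.4535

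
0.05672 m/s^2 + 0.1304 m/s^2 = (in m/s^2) 0.1871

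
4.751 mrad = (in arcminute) 16.33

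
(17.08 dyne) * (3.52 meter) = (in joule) 0.0006012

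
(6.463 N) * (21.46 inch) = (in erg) 3.523e+07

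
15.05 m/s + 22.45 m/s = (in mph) 83.89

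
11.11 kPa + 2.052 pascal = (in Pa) 1.111e+04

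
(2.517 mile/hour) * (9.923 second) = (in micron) 1.117e+07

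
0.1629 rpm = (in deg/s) 0.9774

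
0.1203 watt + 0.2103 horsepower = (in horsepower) 0.2105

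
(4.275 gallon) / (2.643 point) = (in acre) 0.004289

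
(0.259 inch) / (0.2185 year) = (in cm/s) 9.547e-08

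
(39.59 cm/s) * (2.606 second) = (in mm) 1032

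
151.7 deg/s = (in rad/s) 2.648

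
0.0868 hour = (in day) 0.003617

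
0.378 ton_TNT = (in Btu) 1.499e+06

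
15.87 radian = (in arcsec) 3.273e+06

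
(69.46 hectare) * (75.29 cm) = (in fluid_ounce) 1.768e+10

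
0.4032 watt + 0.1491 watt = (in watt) 0.5523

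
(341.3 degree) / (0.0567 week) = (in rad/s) 0.0001737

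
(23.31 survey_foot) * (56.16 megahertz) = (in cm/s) 3.99e+10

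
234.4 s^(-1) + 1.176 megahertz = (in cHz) 1.176e+08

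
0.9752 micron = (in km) 9.752e-10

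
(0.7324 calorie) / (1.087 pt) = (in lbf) 1796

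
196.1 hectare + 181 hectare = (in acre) 931.8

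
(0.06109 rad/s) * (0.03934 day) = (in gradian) 1.322e+04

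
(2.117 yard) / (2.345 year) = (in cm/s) 2.618e-06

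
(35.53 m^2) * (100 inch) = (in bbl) 567.6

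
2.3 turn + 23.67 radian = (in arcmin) 1.311e+05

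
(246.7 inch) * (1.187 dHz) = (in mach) 0.002184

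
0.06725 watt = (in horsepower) 9.018e-05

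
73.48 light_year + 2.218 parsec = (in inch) 3.006e+19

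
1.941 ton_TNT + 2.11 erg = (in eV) 5.069e+28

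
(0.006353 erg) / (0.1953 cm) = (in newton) 3.253e-07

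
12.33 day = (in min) 1.776e+04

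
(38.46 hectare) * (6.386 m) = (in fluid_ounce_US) 8.305e+10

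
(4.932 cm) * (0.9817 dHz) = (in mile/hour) 0.01083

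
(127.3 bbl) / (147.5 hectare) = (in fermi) 1.372e+10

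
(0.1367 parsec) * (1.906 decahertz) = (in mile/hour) 1.798e+17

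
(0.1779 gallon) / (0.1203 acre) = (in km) 1.383e-09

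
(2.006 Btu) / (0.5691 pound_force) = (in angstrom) 8.36e+12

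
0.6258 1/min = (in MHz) 1.043e-08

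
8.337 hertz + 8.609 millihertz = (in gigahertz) 8.346e-09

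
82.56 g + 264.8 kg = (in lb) 584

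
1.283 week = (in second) 7.76e+05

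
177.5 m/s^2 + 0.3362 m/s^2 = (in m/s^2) 177.8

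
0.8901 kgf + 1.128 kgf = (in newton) 19.79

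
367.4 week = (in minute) 3.703e+06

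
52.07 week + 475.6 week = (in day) 3694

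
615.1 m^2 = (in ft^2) 6621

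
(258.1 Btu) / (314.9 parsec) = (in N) 2.802e-14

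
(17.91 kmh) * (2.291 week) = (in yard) 7.539e+06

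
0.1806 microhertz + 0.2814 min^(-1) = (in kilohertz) 4.69e-06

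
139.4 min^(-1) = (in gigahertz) 2.323e-09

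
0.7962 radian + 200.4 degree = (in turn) 0.6834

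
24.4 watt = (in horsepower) 0.03272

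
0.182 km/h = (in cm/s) 5.056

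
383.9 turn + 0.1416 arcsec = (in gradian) 1.536e+05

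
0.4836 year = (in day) 176.5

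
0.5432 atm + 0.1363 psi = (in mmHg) 419.9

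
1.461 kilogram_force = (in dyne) 1.433e+06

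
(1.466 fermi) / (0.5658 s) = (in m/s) 2.591e-15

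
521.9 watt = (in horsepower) 0.6999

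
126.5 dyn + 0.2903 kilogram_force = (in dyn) 2.848e+05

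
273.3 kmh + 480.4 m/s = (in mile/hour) 1244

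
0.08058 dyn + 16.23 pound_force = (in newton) 72.19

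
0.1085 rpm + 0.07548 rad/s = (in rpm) 0.8293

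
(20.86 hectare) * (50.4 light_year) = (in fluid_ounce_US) 3.363e+27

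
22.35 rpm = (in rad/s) 2.34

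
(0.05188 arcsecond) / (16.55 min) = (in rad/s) 2.533e-10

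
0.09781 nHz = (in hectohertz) 9.781e-13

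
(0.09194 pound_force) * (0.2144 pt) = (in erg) 309.3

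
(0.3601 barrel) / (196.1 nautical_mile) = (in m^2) 1.576e-07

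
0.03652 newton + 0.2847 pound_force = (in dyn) 1.303e+05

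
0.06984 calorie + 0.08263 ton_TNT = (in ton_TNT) 0.08263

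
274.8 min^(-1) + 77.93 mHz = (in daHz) 0.4658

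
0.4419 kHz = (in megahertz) 0.0004419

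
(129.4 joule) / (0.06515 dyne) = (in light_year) 2.099e-08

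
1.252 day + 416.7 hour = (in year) 0.051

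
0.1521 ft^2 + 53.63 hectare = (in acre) 132.5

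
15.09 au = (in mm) 2.257e+15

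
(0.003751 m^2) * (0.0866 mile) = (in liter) 522.8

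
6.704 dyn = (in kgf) 6.836e-06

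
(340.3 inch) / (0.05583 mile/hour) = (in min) 5.772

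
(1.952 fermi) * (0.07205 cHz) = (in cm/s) 1.406e-16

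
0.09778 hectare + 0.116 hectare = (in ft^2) 2.301e+04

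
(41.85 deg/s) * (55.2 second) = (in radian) 40.32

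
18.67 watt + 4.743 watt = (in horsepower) 0.0314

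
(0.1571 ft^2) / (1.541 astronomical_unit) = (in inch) 2.493e-12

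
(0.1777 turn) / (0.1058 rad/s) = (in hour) 0.002931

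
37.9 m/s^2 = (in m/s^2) 37.9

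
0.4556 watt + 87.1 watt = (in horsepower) 0.1174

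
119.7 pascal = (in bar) 0.001197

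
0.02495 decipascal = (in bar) 2.495e-08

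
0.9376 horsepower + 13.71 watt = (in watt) 712.9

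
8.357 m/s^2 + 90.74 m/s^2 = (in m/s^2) 99.1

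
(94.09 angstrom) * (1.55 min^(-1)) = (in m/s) 2.431e-10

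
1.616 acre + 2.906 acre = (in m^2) 1.83e+04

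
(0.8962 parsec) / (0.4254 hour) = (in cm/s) 1.806e+15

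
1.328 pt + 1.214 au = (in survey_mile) 1.128e+08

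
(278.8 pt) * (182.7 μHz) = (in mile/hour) 4.02e-05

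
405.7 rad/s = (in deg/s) 2.324e+04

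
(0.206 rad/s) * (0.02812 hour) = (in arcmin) 7.169e+04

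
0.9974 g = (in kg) 0.0009974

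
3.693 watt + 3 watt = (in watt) 6.693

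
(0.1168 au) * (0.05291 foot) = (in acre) 6.963e+04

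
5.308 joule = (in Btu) 0.005031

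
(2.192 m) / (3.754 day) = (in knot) 1.314e-05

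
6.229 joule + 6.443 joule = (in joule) 12.67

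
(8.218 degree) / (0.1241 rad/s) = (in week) 1.911e-06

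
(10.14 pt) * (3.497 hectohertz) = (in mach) 0.003674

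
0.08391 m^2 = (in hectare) 8.391e-06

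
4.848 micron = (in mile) 3.012e-09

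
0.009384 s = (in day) 1.086e-07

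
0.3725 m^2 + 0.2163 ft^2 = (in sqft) 4.226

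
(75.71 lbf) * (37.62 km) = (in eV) 7.908e+25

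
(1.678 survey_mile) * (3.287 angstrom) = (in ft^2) 9.555e-06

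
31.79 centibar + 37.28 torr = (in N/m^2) 3.676e+04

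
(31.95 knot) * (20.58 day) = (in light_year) 3.089e-09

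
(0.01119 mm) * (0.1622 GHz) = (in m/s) 1815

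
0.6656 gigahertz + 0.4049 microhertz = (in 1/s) 6.656e+08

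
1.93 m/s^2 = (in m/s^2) 1.93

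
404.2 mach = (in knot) 2.675e+05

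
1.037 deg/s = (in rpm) 0.1728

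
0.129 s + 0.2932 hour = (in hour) 0.2932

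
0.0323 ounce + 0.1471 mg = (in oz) 0.03231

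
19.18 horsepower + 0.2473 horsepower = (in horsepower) 19.43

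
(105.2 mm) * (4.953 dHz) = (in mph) 0.1166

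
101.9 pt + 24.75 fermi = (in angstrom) 3.595e+08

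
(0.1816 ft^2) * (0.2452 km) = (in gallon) 1093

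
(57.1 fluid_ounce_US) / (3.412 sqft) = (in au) 3.561e-14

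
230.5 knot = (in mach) 0.3483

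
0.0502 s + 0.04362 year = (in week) 2.274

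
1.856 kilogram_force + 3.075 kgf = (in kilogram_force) 4.931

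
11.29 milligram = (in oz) 0.0003982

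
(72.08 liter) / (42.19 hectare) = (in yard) 1.868e-07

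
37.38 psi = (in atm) 2.544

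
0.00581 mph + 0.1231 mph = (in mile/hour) 0.1289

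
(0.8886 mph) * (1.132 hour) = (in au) 1.082e-08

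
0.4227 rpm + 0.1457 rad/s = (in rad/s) 0.19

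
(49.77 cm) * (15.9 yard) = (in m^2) 7.236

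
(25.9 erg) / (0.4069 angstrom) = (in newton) 6.365e+04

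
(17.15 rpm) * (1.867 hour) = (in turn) 1921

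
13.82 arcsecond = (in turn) 1.066e-05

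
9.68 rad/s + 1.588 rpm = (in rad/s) 9.846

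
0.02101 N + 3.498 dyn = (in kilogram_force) 0.002146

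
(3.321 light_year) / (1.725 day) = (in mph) 4.716e+11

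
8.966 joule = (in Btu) 0.008498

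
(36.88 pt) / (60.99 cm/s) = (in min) 0.0003555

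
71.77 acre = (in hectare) 29.04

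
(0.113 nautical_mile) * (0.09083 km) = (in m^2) 1.901e+04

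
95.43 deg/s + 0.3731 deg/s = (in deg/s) 95.8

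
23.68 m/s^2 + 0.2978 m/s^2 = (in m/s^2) 23.98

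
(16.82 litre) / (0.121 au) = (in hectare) 9.292e-17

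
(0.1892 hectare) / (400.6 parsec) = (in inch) 6.026e-15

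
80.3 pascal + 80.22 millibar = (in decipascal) 8.102e+04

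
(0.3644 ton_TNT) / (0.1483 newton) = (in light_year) 1.087e-06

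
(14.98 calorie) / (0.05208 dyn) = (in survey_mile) 7.478e+04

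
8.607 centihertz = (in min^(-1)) 5.164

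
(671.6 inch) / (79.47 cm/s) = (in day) 0.0002484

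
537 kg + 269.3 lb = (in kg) 659.2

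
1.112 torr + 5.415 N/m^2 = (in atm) 0.001517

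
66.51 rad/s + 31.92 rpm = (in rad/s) 69.85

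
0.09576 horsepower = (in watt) 71.41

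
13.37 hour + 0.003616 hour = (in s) 4.815e+04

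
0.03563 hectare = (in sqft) 3835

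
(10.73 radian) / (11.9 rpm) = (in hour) 0.002392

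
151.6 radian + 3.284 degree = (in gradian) 9655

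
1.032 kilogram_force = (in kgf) 1.032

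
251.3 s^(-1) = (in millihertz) 2.513e+05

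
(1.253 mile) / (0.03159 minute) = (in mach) 3.125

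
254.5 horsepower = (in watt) 1.898e+05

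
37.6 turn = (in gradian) 1.504e+04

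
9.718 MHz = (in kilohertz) 9718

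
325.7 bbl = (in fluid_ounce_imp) 1.822e+06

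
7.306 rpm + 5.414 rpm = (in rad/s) 1.332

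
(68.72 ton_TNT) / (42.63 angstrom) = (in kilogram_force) 6.878e+18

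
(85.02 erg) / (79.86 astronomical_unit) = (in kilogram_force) 7.257e-20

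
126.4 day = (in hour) 3034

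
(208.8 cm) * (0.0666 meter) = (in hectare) 1.391e-05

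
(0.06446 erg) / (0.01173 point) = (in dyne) 155.8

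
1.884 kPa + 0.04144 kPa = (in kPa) 1.925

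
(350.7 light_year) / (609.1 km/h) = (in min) 3.268e+14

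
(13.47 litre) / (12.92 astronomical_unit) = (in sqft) 7.502e-14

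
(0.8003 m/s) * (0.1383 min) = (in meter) 6.641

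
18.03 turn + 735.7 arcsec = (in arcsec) 2.337e+07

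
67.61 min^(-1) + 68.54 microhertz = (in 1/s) 1.127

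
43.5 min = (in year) 8.276e-05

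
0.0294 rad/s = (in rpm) 0.2807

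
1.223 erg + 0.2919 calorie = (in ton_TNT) 2.919e-10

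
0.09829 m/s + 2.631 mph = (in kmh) 4.588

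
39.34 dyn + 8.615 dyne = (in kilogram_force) 4.89e-05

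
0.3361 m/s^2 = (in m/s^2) 0.3361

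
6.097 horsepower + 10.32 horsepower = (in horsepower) 16.42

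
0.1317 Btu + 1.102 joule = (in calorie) 33.47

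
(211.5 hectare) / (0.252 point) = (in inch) 9.366e+11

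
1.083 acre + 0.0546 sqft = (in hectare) 0.4383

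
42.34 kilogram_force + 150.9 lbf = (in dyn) 1.086e+08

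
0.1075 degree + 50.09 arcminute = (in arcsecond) 3392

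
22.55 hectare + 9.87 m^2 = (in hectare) 22.55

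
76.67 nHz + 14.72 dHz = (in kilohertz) 0.001472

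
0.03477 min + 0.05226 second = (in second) 2.138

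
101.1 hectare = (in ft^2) 1.088e+07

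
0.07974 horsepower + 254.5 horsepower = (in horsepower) 254.6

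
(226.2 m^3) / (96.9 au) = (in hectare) 1.56e-15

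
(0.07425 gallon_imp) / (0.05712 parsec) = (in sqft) 2.061e-18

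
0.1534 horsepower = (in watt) 114.4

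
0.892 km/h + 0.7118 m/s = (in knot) 1.865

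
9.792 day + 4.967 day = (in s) 1.275e+06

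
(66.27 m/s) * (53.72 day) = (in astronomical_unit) 0.002056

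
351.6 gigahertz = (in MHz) 3.516e+05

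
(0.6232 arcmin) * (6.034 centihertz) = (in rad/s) 1.094e-05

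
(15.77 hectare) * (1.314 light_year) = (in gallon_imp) 4.312e+23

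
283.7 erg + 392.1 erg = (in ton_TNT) 1.615e-14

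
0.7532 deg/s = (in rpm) 0.1255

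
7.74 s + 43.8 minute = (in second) 2636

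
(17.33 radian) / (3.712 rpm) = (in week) 7.371e-05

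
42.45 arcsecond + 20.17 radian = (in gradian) 1284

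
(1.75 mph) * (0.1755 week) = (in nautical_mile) 44.84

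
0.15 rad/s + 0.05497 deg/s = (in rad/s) 0.151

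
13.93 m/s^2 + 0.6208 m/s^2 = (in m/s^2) 14.55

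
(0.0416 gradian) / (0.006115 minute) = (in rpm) 0.01701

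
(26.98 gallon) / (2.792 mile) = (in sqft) 0.0002447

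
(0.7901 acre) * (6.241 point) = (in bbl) 44.28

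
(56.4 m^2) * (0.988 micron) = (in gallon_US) 0.01472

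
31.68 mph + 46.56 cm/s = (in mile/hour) 32.72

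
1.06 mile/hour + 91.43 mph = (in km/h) 148.8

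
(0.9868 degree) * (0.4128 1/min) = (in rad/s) 0.0001185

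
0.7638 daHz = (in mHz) 7638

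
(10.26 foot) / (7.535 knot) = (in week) 1.334e-06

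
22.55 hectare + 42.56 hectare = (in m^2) 6.511e+05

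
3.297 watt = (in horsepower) 0.004421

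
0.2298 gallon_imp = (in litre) 1.045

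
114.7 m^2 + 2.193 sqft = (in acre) 0.02839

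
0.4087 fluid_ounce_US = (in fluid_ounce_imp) 0.4254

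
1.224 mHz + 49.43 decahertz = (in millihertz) 4.943e+05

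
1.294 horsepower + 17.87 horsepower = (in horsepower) 19.16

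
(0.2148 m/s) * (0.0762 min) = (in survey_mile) 0.0006102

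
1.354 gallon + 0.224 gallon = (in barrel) 0.03757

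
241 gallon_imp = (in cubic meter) 1.096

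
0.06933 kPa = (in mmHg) 0.52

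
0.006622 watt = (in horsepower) 8.88e-06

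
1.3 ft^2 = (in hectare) 1.208e-05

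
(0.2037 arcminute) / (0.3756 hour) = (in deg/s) 2.511e-06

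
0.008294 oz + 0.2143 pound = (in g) 97.44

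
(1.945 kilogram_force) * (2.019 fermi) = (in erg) 3.851e-07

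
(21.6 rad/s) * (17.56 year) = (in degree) 6.853e+11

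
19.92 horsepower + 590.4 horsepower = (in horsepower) 610.3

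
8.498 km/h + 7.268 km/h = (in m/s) 4.379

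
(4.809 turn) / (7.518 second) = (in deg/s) 230.3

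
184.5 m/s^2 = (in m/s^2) 184.5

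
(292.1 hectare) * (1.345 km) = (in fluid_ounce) 1.328e+14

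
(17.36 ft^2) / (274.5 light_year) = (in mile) 3.859e-22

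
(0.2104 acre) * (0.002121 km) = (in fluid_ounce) 6.107e+07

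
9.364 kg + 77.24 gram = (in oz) 333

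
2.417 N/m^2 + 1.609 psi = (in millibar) 111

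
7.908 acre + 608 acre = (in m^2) 2.492e+06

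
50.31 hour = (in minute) 3019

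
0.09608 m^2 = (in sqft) 1.034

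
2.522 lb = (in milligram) 1.144e+06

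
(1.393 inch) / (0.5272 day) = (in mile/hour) 1.738e-06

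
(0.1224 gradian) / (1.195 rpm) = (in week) 2.54e-08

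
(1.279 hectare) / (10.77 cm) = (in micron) 1.188e+11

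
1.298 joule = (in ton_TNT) 3.102e-10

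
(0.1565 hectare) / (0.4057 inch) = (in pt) 4.305e+08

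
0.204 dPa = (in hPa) 0.000204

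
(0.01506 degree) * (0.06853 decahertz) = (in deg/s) 0.01032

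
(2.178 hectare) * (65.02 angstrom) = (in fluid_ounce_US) 4.789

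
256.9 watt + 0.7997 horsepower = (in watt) 853.2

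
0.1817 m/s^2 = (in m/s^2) 0.1817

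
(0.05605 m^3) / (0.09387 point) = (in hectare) 0.1693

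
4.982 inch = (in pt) 358.7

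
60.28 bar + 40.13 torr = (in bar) 60.33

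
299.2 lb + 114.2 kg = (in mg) 2.499e+08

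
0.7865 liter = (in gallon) 0.2078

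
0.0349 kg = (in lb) 0.07694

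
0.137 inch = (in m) 0.00348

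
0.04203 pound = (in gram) 19.06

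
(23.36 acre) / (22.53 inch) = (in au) 1.104e-06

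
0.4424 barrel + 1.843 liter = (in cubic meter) 0.07218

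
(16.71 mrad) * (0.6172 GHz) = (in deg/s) 5.909e+08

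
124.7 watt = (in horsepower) 0.1672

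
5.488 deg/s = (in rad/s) 0.09578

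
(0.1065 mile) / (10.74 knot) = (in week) 5.129e-05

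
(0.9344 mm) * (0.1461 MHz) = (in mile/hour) 305.4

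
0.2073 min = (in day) 0.000144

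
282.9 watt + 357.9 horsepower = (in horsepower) 358.3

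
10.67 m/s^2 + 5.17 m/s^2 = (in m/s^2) 15.84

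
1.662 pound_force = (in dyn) 7.393e+05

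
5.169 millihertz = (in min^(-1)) 0.3101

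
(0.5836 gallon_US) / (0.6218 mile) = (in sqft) 2.376e-05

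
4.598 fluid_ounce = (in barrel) 0.0008553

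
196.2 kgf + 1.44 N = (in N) 1926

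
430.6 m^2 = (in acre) 0.1064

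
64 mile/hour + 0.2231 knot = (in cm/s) 2873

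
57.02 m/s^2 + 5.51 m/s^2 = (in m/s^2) 62.53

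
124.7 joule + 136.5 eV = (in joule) 124.7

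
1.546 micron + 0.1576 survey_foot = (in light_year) 5.078e-18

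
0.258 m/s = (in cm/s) 25.8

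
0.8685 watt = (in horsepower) 0.001165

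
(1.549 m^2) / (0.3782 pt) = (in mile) 7.214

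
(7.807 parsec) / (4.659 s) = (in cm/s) 5.171e+18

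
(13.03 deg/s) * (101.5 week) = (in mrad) 1.396e+10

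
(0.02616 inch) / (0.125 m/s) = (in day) 6.152e-08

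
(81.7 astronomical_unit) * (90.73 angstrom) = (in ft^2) 1.194e+06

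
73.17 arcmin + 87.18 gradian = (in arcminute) 4781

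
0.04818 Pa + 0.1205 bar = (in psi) 1.748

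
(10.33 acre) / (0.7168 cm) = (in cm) 5.832e+08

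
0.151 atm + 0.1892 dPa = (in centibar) 15.3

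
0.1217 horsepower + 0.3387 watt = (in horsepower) 0.1222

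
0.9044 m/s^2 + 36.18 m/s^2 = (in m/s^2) 37.08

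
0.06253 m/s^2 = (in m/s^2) 0.06253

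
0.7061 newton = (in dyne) 7.061e+04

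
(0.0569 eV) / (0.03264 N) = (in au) 1.867e-30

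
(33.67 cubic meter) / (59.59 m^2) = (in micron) 5.65e+05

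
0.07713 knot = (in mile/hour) 0.08876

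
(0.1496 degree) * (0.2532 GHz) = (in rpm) 6.313e+06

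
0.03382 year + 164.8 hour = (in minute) 2.766e+04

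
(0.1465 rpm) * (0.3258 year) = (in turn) 2.509e+04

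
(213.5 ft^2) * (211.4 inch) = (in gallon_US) 2.814e+04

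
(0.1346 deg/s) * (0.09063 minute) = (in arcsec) 2635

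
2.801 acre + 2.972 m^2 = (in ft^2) 1.22e+05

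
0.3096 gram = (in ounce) 0.01092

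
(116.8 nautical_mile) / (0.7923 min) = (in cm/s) 4.55e+05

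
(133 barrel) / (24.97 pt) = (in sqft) 2.584e+04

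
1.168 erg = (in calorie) 2.792e-08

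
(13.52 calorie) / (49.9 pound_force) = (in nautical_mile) 0.0001376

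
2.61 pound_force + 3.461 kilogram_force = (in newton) 45.55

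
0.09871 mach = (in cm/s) 3361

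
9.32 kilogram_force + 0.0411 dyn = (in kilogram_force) 9.32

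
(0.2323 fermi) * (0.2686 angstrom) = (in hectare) 6.24e-31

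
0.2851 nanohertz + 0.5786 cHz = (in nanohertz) 5.786e+06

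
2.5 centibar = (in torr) 18.75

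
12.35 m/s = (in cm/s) 1235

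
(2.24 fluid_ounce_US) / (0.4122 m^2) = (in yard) 0.0001758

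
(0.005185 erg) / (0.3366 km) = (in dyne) 1.54e-07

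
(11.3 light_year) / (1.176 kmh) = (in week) 5.411e+11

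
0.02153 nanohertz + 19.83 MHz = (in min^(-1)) 1.19e+09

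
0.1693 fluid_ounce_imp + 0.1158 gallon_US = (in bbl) 0.002787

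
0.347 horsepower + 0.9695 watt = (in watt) 259.7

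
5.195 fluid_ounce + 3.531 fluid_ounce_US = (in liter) 0.2581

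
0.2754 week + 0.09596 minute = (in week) 0.2754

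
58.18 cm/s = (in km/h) 2.094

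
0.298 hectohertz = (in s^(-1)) 29.8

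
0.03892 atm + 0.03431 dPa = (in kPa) 3.944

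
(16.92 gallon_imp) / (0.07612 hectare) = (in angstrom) 1.011e+06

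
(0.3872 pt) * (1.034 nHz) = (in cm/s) 1.412e-11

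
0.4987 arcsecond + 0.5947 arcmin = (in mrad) 0.1754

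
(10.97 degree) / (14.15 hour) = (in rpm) 3.589e-05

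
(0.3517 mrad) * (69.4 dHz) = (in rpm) 0.02331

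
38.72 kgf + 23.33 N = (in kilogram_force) 41.1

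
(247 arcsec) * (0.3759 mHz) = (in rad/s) 4.501e-07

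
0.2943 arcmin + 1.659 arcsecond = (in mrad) 0.09365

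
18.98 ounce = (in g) 538.1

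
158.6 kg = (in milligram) 1.586e+08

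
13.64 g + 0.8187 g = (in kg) 0.01446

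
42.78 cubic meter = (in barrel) 269.1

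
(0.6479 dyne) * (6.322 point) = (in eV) 9.019e+10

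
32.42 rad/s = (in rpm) 309.6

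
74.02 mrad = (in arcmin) 254.5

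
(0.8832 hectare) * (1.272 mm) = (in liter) 1.123e+04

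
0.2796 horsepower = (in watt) 208.5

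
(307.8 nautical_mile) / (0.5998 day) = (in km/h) 39.6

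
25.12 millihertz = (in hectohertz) 0.0002512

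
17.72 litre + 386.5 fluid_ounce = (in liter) 29.15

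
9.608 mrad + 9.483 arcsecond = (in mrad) 9.654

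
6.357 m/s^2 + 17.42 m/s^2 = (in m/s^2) 23.78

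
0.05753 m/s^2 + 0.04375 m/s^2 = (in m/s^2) 0.1013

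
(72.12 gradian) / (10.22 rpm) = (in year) 3.357e-08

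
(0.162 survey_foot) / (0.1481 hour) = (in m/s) 9.261e-05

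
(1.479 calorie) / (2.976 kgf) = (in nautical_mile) 0.0001145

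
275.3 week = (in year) 5.28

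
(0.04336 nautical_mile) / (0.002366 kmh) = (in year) 0.003874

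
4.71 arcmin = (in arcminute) 4.71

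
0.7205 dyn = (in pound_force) 1.62e-06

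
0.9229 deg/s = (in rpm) 0.1538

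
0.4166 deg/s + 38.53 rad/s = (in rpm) 368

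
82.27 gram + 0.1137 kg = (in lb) 0.432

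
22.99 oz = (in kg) 0.6518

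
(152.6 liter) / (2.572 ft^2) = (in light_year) 6.75e-17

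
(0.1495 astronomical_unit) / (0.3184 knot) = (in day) 1.58e+06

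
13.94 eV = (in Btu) 2.117e-21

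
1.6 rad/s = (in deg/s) 91.67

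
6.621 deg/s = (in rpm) 1.104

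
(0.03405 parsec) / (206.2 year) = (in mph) 3.614e+05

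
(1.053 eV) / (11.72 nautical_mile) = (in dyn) 7.773e-19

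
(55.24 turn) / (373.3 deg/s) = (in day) 0.0006166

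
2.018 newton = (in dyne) 2.018e+05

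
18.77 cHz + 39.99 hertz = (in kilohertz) 0.04018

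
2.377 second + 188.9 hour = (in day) 7.871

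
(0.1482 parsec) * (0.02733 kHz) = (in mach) 3.67e+14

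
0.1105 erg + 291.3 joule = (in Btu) 0.2761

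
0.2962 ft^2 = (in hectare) 2.752e-06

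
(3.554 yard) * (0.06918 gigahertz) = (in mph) 5.029e+08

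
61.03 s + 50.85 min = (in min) 51.87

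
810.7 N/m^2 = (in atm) 0.008001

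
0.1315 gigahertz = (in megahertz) 131.5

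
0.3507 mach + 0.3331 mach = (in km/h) 838.2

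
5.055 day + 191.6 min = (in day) 5.188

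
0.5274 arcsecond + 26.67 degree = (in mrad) 465.5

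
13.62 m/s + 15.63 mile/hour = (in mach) 0.06052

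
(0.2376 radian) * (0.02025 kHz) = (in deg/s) 275.7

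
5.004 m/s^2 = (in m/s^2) 5.004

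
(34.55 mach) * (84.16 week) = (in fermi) 5.988e+26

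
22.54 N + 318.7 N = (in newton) 341.2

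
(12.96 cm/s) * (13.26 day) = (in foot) 4.871e+05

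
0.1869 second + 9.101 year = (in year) 9.101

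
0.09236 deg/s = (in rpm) 0.01539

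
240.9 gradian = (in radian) 3.784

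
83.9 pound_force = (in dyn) 3.732e+07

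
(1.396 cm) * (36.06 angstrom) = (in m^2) 5.034e-11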